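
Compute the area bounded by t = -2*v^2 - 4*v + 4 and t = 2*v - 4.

Both boundary curves give t as a function of v, so integrate with respect to v. Setting them equal: -2*v^2 - 6*v + 8 = 0, i.e. -2*(v - 1)*(v + 4) = 0, so they meet at v = -4, 1.
For v in [-4, 1], t = -2*v^2 - 4*v + 4 is on the right; area = ∫[-4,1] (-2*v^2 - 6*v + 8) dv = 125/3.

125/3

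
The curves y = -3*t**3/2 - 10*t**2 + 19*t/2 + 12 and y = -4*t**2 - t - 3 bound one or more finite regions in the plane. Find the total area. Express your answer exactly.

937/8

Set the curves equal: -3*t**3/2 - 10*t**2 + 19*t/2 + 12 = -4*t**2 - t - 3, so -3*t**3/2 - 6*t**2 + 21*t/2 + 15 = 0, which factors as -3*(t - 2)*(t + 1)*(t + 5)/2 = 0. The curves meet at t = -5, -1, 2.
On [-5, -1], y = -4*t**2 - t - 3 is on top; that piece has area ∫[-5,-1] (-(-3*t**3/2 - 6*t**2 + 21*t/2 + 15)) dt = 80.
On [-1, 2], y = -3*t**3/2 - 10*t**2 + 19*t/2 + 12 is on top; that piece has area ∫[-1,2] (-3*t**3/2 - 6*t**2 + 21*t/2 + 15) dt = 297/8.
Total enclosed area = 80 + 297/8 = 937/8.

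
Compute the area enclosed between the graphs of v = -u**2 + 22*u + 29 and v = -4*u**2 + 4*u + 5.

Set the curves equal: -u**2 + 22*u + 29 = -4*u**2 + 4*u + 5, so 3*u**2 + 18*u + 24 = 0, which factors as 3*(u + 2)*(u + 4) = 0. The curves meet at u = -4, -2.
On [-4, -2], v = -4*u**2 + 4*u + 5 is on top; that piece has area ∫[-4,-2] (-(3*u**2 + 18*u + 24)) du = 4.

4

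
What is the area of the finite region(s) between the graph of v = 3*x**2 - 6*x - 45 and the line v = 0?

256

The curve meets the x-axis where 3*x**2 - 6*x - 45 = 0, i.e. 3*(x - 5)*(x + 3) = 0, at x = -3, 5.
On [-3, 5] the curve lies below the axis; ∫[-3,5] (3*x**2 - 6*x - 45) dx = -256, giving area 256.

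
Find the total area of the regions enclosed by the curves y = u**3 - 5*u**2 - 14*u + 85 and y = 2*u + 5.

5137/12

Set the curves equal: u**3 - 5*u**2 - 14*u + 85 = 2*u + 5, so u**3 - 5*u**2 - 16*u + 80 = 0, which factors as (u - 5)*(u - 4)*(u + 4) = 0. The curves meet at u = -4, 4, 5.
On [-4, 4], y = u**3 - 5*u**2 - 14*u + 85 is on top; that piece has area ∫[-4,4] (u**3 - 5*u**2 - 16*u + 80) du = 1280/3.
On [4, 5], y = 2*u + 5 is on top; that piece has area ∫[4,5] (-(u**3 - 5*u**2 - 16*u + 80)) du = 17/12.
Total enclosed area = 1280/3 + 17/12 = 5137/12.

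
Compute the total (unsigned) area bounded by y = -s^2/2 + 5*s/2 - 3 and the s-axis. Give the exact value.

The curve meets the s-axis where -s^2/2 + 5*s/2 - 3 = 0, i.e. -(s - 3)*(s - 2)/2 = 0, at s = 2, 3.
On [2, 3] the curve lies above the axis; ∫[2,3] (-s^2/2 + 5*s/2 - 3) ds = 1/12, giving area 1/12.

1/12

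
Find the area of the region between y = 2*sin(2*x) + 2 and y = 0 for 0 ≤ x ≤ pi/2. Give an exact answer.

On [0, pi/2], (2*sin(2*x) + 2) - (0) = 2*sin(2*x) + 2 is ≥ 0 throughout, so the area is a single integral of |2*sin(2*x) + 2|.
∫[0,pi/2] (2*sin(2*x) + 2) dx = 2 + pi.

2 + pi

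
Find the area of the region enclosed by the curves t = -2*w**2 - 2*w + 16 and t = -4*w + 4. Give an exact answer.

Both boundary curves give t as a function of w, so integrate with respect to w. Setting them equal: -2*w**2 + 2*w + 12 = 0, i.e. -2*(w - 3)*(w + 2) = 0, so they meet at w = -2, 3.
For w in [-2, 3], t = -2*w**2 - 2*w + 16 is on the right; area = ∫[-2,3] (-2*w**2 + 2*w + 12) dw = 125/3.

125/3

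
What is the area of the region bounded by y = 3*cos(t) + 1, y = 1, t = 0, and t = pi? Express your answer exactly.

6

The difference (3*cos(t) + 1) - (1) = 3*cos(t) changes sign at t = pi/2 inside [0, pi], so split the integral there.
∫[0,pi/2] (3*cos(t)) dt = 3.
∫[pi/2,pi] (3*cos(t)) dt = -3; the area of that piece is 3.
Total area = 3 + 3 = 6.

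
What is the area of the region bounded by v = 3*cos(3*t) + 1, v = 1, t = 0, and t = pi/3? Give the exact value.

2

The difference (3*cos(3*t) + 1) - (1) = 3*cos(3*t) changes sign at t = pi/6 inside [0, pi/3], so split the integral there.
∫[0,pi/6] (3*cos(3*t)) dt = 1.
∫[pi/6,pi/3] (3*cos(3*t)) dt = -1; the area of that piece is 1.
Total area = 1 + 1 = 2.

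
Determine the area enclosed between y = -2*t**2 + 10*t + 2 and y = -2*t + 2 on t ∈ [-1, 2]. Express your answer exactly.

The difference (-2*t**2 + 10*t + 2) - (-2*t + 2) = -2*t**2 + 12*t changes sign at t = 0 inside [-1, 2], so split the integral there.
∫[-1,0] (-2*t**2 + 12*t) dt = -20/3; the area of that piece is 20/3.
∫[0,2] (-2*t**2 + 12*t) dt = 56/3.
Total area = 20/3 + 56/3 = 76/3.

76/3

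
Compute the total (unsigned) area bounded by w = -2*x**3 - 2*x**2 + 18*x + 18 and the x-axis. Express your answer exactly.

The curve meets the x-axis where -2*x**3 - 2*x**2 + 18*x + 18 = 0, i.e. -2*(x - 3)*(x + 1)*(x + 3) = 0, at x = -3, -1, 3.
On [-3, -1] the curve lies below the axis; ∫[-3,-1] (-2*x**3 - 2*x**2 + 18*x + 18) dx = -40/3, giving area 40/3.
On [-1, 3] the curve lies above the axis; ∫[-1,3] (-2*x**3 - 2*x**2 + 18*x + 18) dx = 256/3, giving area 256/3.
Total area = 40/3 + 256/3 = 296/3.

296/3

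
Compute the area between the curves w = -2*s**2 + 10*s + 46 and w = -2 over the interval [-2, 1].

On [-2, 1], (-2*s**2 + 10*s + 46) - (-2) = -2*s**2 + 10*s + 48 is ≥ 0 throughout, so the area is a single integral of |-2*s**2 + 10*s + 48|.
∫[-2,1] (-2*s**2 + 10*s + 48) ds = 123.

123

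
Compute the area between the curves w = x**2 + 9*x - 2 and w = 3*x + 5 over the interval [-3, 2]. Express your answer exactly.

The difference (x**2 + 9*x - 2) - (3*x + 5) = x**2 + 6*x - 7 changes sign at x = 1 inside [-3, 2], so split the integral there.
∫[-3,1] (x**2 + 6*x - 7) dx = -128/3; the area of that piece is 128/3.
∫[1,2] (x**2 + 6*x - 7) dx = 13/3.
Total area = 128/3 + 13/3 = 47.

47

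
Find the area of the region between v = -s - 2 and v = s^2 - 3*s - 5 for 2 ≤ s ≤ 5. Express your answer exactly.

The difference (-s - 2) - (s^2 - 3*s - 5) = -s^2 + 2*s + 3 changes sign at s = 3 inside [2, 5], so split the integral there.
∫[2,3] (-s^2 + 2*s + 3) ds = 5/3.
∫[3,5] (-s^2 + 2*s + 3) ds = -32/3; the area of that piece is 32/3.
Total area = 5/3 + 32/3 = 37/3.

37/3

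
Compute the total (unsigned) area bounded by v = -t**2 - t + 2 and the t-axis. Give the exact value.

The curve meets the t-axis where -t**2 - t + 2 = 0, i.e. -(t - 1)*(t + 2) = 0, at t = -2, 1.
On [-2, 1] the curve lies above the axis; ∫[-2,1] (-t**2 - t + 2) dt = 9/2, giving area 9/2.

9/2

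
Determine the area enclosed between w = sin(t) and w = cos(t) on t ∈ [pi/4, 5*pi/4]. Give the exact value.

On [pi/4, 5*pi/4], (sin(t)) - (cos(t)) = sin(t) - cos(t) is ≥ 0 throughout, so the area is a single integral of |sin(t) - cos(t)|.
∫[pi/4,5*pi/4] (sin(t) - cos(t)) dt = 2*sqrt(2).

2*sqrt(2)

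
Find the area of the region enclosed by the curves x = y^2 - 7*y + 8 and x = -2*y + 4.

Both boundary curves give x as a function of y, so integrate with respect to y. Setting them equal: y^2 - 5*y + 4 = 0, i.e. (y - 4)*(y - 1) = 0, so they meet at y = 1, 4.
For y in [1, 4], x = y^2 - 7*y + 8 is on the left; area = ∫[1,4] (-(y^2 - 5*y + 4)) dy = 9/2.

9/2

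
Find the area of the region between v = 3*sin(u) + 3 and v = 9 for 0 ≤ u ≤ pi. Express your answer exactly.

-6 + 6*pi

On [0, pi], (3*sin(u) + 3) - (9) = 3*sin(u) - 6 is ≤ 0 throughout, so the area is a single integral of |3*sin(u) - 6|.
∫[0,pi] (3*sin(u) - 6) du = 6 - 6*pi; the area of that piece is -6 + 6*pi.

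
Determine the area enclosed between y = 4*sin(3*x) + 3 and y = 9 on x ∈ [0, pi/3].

-8/3 + 2*pi

On [0, pi/3], (4*sin(3*x) + 3) - (9) = 4*sin(3*x) - 6 is ≤ 0 throughout, so the area is a single integral of |4*sin(3*x) - 6|.
∫[0,pi/3] (4*sin(3*x) - 6) dx = 8/3 - 2*pi; the area of that piece is -8/3 + 2*pi.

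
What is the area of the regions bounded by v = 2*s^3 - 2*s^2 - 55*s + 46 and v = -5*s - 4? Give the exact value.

2024/3

Set the curves equal: 2*s^3 - 2*s^2 - 55*s + 46 = -5*s - 4, so 2*s^3 - 2*s^2 - 50*s + 50 = 0, which factors as 2*(s - 5)*(s - 1)*(s + 5) = 0. The curves meet at s = -5, 1, 5.
On [-5, 1], v = 2*s^3 - 2*s^2 - 55*s + 46 is on top; that piece has area ∫[-5,1] (2*s^3 - 2*s^2 - 50*s + 50) ds = 504.
On [1, 5], v = -5*s - 4 is on top; that piece has area ∫[1,5] (-(2*s^3 - 2*s^2 - 50*s + 50)) ds = 512/3.
Total enclosed area = 504 + 512/3 = 2024/3.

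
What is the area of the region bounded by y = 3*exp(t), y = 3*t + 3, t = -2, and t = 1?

-9/2 - 3*exp(-2) + 3*exp(1)

On [-2, 1], (3*exp(t)) - (3*t + 3) = -3*t + 3*exp(t) - 3 is ≥ 0 throughout, so the area is a single integral of |-3*t + 3*exp(t) - 3|.
∫[-2,1] (-3*t + 3*exp(t) - 3) dt = -9/2 - 3*exp(-2) + 3*exp(1).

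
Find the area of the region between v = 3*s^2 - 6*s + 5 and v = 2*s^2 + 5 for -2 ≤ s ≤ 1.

The difference (3*s^2 - 6*s + 5) - (2*s^2 + 5) = s^2 - 6*s changes sign at s = 0 inside [-2, 1], so split the integral there.
∫[-2,0] (s^2 - 6*s) ds = 44/3.
∫[0,1] (s^2 - 6*s) ds = -8/3; the area of that piece is 8/3.
Total area = 44/3 + 8/3 = 52/3.

52/3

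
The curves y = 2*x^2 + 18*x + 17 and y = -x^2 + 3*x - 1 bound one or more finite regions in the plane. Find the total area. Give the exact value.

Set the curves equal: 2*x^2 + 18*x + 17 = -x^2 + 3*x - 1, so 3*x^2 + 15*x + 18 = 0, which factors as 3*(x + 2)*(x + 3) = 0. The curves meet at x = -3, -2.
On [-3, -2], y = -x^2 + 3*x - 1 is on top; that piece has area ∫[-3,-2] (-(3*x^2 + 15*x + 18)) dx = 1/2.

1/2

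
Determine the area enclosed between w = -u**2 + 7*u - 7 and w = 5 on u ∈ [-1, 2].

On [-1, 2], (-u**2 + 7*u - 7) - (5) = -u**2 + 7*u - 12 is ≤ 0 throughout, so the area is a single integral of |-u**2 + 7*u - 12|.
∫[-1,2] (-u**2 + 7*u - 12) du = -57/2; the area of that piece is 57/2.

57/2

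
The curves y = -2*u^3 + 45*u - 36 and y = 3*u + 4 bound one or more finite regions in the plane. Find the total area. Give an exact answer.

999/2

Set the curves equal: -2*u^3 + 45*u - 36 = 3*u + 4, so -2*u^3 + 42*u - 40 = 0, which factors as -2*(u - 4)*(u - 1)*(u + 5) = 0. The curves meet at u = -5, 1, 4.
On [-5, 1], y = 3*u + 4 is on top; that piece has area ∫[-5,1] (-(-2*u^3 + 42*u - 40)) du = 432.
On [1, 4], y = -2*u^3 + 45*u - 36 is on top; that piece has area ∫[1,4] (-2*u^3 + 42*u - 40) du = 135/2.
Total enclosed area = 432 + 135/2 = 999/2.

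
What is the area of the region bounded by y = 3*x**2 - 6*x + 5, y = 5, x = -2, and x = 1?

22

The difference (3*x**2 - 6*x + 5) - (5) = 3*x**2 - 6*x changes sign at x = 0 inside [-2, 1], so split the integral there.
∫[-2,0] (3*x**2 - 6*x) dx = 20.
∫[0,1] (3*x**2 - 6*x) dx = -2; the area of that piece is 2.
Total area = 20 + 2 = 22.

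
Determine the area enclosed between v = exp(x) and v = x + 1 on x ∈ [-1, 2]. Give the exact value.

-9/2 - exp(-1) + exp(2)

On [-1, 2], (exp(x)) - (x + 1) = -x + exp(x) - 1 is ≥ 0 throughout, so the area is a single integral of |-x + exp(x) - 1|.
∫[-1,2] (-x + exp(x) - 1) dx = -9/2 - exp(-1) + exp(2).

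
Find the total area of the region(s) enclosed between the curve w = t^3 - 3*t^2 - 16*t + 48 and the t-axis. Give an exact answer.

The curve meets the t-axis where t^3 - 3*t^2 - 16*t + 48 = 0, i.e. (t - 4)*(t - 3)*(t + 4) = 0, at t = -4, 3, 4.
On [-4, 3] the curve lies above the axis; ∫[-4,3] (t^3 - 3*t^2 - 16*t + 48) dt = 1029/4, giving area 1029/4.
On [3, 4] the curve lies below the axis; ∫[3,4] (t^3 - 3*t^2 - 16*t + 48) dt = -5/4, giving area 5/4.
Total area = 1029/4 + 5/4 = 517/2.

517/2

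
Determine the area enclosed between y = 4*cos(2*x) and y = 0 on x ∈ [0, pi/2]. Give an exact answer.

4

The difference (4*cos(2*x)) - (0) = 4*cos(2*x) changes sign at x = pi/4 inside [0, pi/2], so split the integral there.
∫[0,pi/4] (4*cos(2*x)) dx = 2.
∫[pi/4,pi/2] (4*cos(2*x)) dx = -2; the area of that piece is 2.
Total area = 2 + 2 = 4.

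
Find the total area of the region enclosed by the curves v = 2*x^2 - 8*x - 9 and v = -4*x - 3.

Set the curves equal: 2*x^2 - 8*x - 9 = -4*x - 3, so 2*x^2 - 4*x - 6 = 0, which factors as 2*(x - 3)*(x + 1) = 0. The curves meet at x = -1, 3.
On [-1, 3], v = -4*x - 3 is on top; that piece has area ∫[-1,3] (-(2*x^2 - 4*x - 6)) dx = 64/3.

64/3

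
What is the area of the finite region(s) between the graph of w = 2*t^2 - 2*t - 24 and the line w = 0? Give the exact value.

343/3

The curve meets the t-axis where 2*t^2 - 2*t - 24 = 0, i.e. 2*(t - 4)*(t + 3) = 0, at t = -3, 4.
On [-3, 4] the curve lies below the axis; ∫[-3,4] (2*t^2 - 2*t - 24) dt = -343/3, giving area 343/3.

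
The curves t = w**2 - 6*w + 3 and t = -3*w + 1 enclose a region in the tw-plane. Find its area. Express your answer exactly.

1/6

Both boundary curves give t as a function of w, so integrate with respect to w. Setting them equal: w**2 - 3*w + 2 = 0, i.e. (w - 2)*(w - 1) = 0, so they meet at w = 1, 2.
For w in [1, 2], t = w**2 - 6*w + 3 is on the left; area = ∫[1,2] (-(w**2 - 3*w + 2)) dw = 1/6.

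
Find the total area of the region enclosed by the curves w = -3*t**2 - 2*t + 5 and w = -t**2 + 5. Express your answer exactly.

1/3

Set the curves equal: -3*t**2 - 2*t + 5 = -t**2 + 5, so -2*t**2 - 2*t = 0, which factors as -2*t*(t + 1) = 0. The curves meet at t = -1, 0.
On [-1, 0], w = -3*t**2 - 2*t + 5 is on top; that piece has area ∫[-1,0] (-2*t**2 - 2*t) dt = 1/3.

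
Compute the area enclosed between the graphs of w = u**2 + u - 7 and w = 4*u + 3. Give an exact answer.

Set the curves equal: u**2 + u - 7 = 4*u + 3, so u**2 - 3*u - 10 = 0, which factors as (u - 5)*(u + 2) = 0. The curves meet at u = -2, 5.
On [-2, 5], w = 4*u + 3 is on top; that piece has area ∫[-2,5] (-(u**2 - 3*u - 10)) du = 343/6.

343/6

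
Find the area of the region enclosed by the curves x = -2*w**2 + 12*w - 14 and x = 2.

8/3

Both boundary curves give x as a function of w, so integrate with respect to w. Setting them equal: -2*w**2 + 12*w - 16 = 0, i.e. -2*(w - 4)*(w - 2) = 0, so they meet at w = 2, 4.
For w in [2, 4], x = -2*w**2 + 12*w - 14 is on the right; area = ∫[2,4] (-2*w**2 + 12*w - 16) dw = 8/3.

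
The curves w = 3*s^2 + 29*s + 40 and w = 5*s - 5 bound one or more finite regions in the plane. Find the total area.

Set the curves equal: 3*s^2 + 29*s + 40 = 5*s - 5, so 3*s^2 + 24*s + 45 = 0, which factors as 3*(s + 3)*(s + 5) = 0. The curves meet at s = -5, -3.
On [-5, -3], w = 5*s - 5 is on top; that piece has area ∫[-5,-3] (-(3*s^2 + 24*s + 45)) ds = 4.

4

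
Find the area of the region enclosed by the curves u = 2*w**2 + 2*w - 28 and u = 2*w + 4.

Both boundary curves give u as a function of w, so integrate with respect to w. Setting them equal: 2*w**2 - 32 = 0, i.e. 2*(w - 4)*(w + 4) = 0, so they meet at w = -4, 4.
For w in [-4, 4], u = 2*w**2 + 2*w - 28 is on the left; area = ∫[-4,4] (-(2*w**2 - 32)) dw = 512/3.

512/3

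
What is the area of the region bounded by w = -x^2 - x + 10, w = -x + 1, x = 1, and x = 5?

24

The difference (-x^2 - x + 10) - (-x + 1) = -x^2 + 9 changes sign at x = 3 inside [1, 5], so split the integral there.
∫[1,3] (-x^2 + 9) dx = 28/3.
∫[3,5] (-x^2 + 9) dx = -44/3; the area of that piece is 44/3.
Total area = 28/3 + 44/3 = 24.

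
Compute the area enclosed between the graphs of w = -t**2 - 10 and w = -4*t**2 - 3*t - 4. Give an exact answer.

Set the curves equal: -t**2 - 10 = -4*t**2 - 3*t - 4, so 3*t**2 + 3*t - 6 = 0, which factors as 3*(t - 1)*(t + 2) = 0. The curves meet at t = -2, 1.
On [-2, 1], w = -4*t**2 - 3*t - 4 is on top; that piece has area ∫[-2,1] (-(3*t**2 + 3*t - 6)) dt = 27/2.

27/2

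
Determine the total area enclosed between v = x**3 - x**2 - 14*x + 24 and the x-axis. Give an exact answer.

1741/12

The curve meets the x-axis where x**3 - x**2 - 14*x + 24 = 0, i.e. (x - 3)*(x - 2)*(x + 4) = 0, at x = -4, 2, 3.
On [-4, 2] the curve lies above the axis; ∫[-4,2] (x**3 - x**2 - 14*x + 24) dx = 144, giving area 144.
On [2, 3] the curve lies below the axis; ∫[2,3] (x**3 - x**2 - 14*x + 24) dx = -13/12, giving area 13/12.
Total area = 144 + 13/12 = 1741/12.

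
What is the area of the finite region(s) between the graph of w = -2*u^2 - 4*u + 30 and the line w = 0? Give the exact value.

The curve meets the u-axis where -2*u^2 - 4*u + 30 = 0, i.e. -2*(u - 3)*(u + 5) = 0, at u = -5, 3.
On [-5, 3] the curve lies above the axis; ∫[-5,3] (-2*u^2 - 4*u + 30) du = 512/3, giving area 512/3.

512/3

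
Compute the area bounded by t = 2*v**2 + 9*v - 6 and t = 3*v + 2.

125/3

Both boundary curves give t as a function of v, so integrate with respect to v. Setting them equal: 2*v**2 + 6*v - 8 = 0, i.e. 2*(v - 1)*(v + 4) = 0, so they meet at v = -4, 1.
For v in [-4, 1], t = 2*v**2 + 9*v - 6 is on the left; area = ∫[-4,1] (-(2*v**2 + 6*v - 8)) dv = 125/3.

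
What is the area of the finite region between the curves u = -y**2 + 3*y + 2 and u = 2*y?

9/2

Both boundary curves give u as a function of y, so integrate with respect to y. Setting them equal: -y**2 + y + 2 = 0, i.e. -(y - 2)*(y + 1) = 0, so they meet at y = -1, 2.
For y in [-1, 2], u = -y**2 + 3*y + 2 is on the right; area = ∫[-1,2] (-y**2 + y + 2) dy = 9/2.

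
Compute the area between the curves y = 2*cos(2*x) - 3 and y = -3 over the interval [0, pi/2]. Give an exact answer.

The difference (2*cos(2*x) - 3) - (-3) = 2*cos(2*x) changes sign at x = pi/4 inside [0, pi/2], so split the integral there.
∫[0,pi/4] (2*cos(2*x)) dx = 1.
∫[pi/4,pi/2] (2*cos(2*x)) dx = -1; the area of that piece is 1.
Total area = 1 + 1 = 2.

2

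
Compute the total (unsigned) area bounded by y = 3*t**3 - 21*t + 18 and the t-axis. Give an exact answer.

The curve meets the t-axis where 3*t**3 - 21*t + 18 = 0, i.e. 3*(t - 2)*(t - 1)*(t + 3) = 0, at t = -3, 1, 2.
On [-3, 1] the curve lies above the axis; ∫[-3,1] (3*t**3 - 21*t + 18) dt = 96, giving area 96.
On [1, 2] the curve lies below the axis; ∫[1,2] (3*t**3 - 21*t + 18) dt = -9/4, giving area 9/4.
Total area = 96 + 9/4 = 393/4.

393/4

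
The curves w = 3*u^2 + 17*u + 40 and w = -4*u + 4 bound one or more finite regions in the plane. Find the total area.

Set the curves equal: 3*u^2 + 17*u + 40 = -4*u + 4, so 3*u^2 + 21*u + 36 = 0, which factors as 3*(u + 3)*(u + 4) = 0. The curves meet at u = -4, -3.
On [-4, -3], w = -4*u + 4 is on top; that piece has area ∫[-4,-3] (-(3*u^2 + 21*u + 36)) du = 1/2.

1/2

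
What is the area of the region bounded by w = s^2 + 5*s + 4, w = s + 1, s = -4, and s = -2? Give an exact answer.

The difference (s^2 + 5*s + 4) - (s + 1) = s^2 + 4*s + 3 changes sign at s = -3 inside [-4, -2], so split the integral there.
∫[-4,-3] (s^2 + 4*s + 3) ds = 4/3.
∫[-3,-2] (s^2 + 4*s + 3) ds = -2/3; the area of that piece is 2/3.
Total area = 4/3 + 2/3 = 2.

2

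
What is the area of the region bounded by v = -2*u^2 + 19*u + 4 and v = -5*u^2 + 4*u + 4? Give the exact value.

125/2

Set the curves equal: -2*u^2 + 19*u + 4 = -5*u^2 + 4*u + 4, so 3*u^2 + 15*u = 0, which factors as 3*u*(u + 5) = 0. The curves meet at u = -5, 0.
On [-5, 0], v = -5*u^2 + 4*u + 4 is on top; that piece has area ∫[-5,0] (-(3*u^2 + 15*u)) du = 125/2.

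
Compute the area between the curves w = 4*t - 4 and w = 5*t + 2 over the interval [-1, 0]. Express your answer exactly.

11/2

On [-1, 0], (4*t - 4) - (5*t + 2) = -t - 6 is ≤ 0 throughout, so the area is a single integral of |-t - 6|.
∫[-1,0] (-t - 6) dt = -11/2; the area of that piece is 11/2.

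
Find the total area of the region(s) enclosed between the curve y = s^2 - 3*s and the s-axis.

9/2

The curve meets the s-axis where s^2 - 3*s = 0, i.e. s*(s - 3) = 0, at s = 0, 3.
On [0, 3] the curve lies below the axis; ∫[0,3] (s^2 - 3*s) ds = -9/2, giving area 9/2.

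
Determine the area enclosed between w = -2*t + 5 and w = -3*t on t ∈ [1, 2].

On [1, 2], (-2*t + 5) - (-3*t) = t + 5 is ≥ 0 throughout, so the area is a single integral of |t + 5|.
∫[1,2] (t + 5) dt = 13/2.

13/2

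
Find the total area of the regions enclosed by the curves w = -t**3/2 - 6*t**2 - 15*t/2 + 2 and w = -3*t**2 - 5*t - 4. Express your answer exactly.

Set the curves equal: -t**3/2 - 6*t**2 - 15*t/2 + 2 = -3*t**2 - 5*t - 4, so -t**3/2 - 3*t**2 - 5*t/2 + 6 = 0, which factors as -(t - 1)*(t + 3)*(t + 4)/2 = 0. The curves meet at t = -4, -3, 1.
On [-4, -3], w = -3*t**2 - 5*t - 4 is on top; that piece has area ∫[-4,-3] (-(-t**3/2 - 3*t**2 - 5*t/2 + 6)) dt = 3/8.
On [-3, 1], w = -t**3/2 - 6*t**2 - 15*t/2 + 2 is on top; that piece has area ∫[-3,1] (-t**3/2 - 3*t**2 - 5*t/2 + 6) dt = 16.
Total enclosed area = 3/8 + 16 = 131/8.

131/8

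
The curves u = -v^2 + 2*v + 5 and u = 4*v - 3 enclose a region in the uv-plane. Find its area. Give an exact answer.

Both boundary curves give u as a function of v, so integrate with respect to v. Setting them equal: -v^2 - 2*v + 8 = 0, i.e. -(v - 2)*(v + 4) = 0, so they meet at v = -4, 2.
For v in [-4, 2], u = -v^2 + 2*v + 5 is on the right; area = ∫[-4,2] (-v^2 - 2*v + 8) dv = 36.

36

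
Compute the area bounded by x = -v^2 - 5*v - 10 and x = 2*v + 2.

1/6

Both boundary curves give x as a function of v, so integrate with respect to v. Setting them equal: -v^2 - 7*v - 12 = 0, i.e. -(v + 3)*(v + 4) = 0, so they meet at v = -4, -3.
For v in [-4, -3], x = -v^2 - 5*v - 10 is on the right; area = ∫[-4,-3] (-v^2 - 7*v - 12) dv = 1/6.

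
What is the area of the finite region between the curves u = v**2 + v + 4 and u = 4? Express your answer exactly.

1/6

Both boundary curves give u as a function of v, so integrate with respect to v. Setting them equal: v**2 + v = 0, i.e. v*(v + 1) = 0, so they meet at v = -1, 0.
For v in [-1, 0], u = v**2 + v + 4 is on the left; area = ∫[-1,0] (-(v**2 + v)) dv = 1/6.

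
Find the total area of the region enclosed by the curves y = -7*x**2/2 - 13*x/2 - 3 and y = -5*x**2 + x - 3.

Set the curves equal: -7*x**2/2 - 13*x/2 - 3 = -5*x**2 + x - 3, so 3*x**2/2 - 15*x/2 = 0, which factors as 3*x*(x - 5)/2 = 0. The curves meet at x = 0, 5.
On [0, 5], y = -5*x**2 + x - 3 is on top; that piece has area ∫[0,5] (-(3*x**2/2 - 15*x/2)) dx = 125/4.

125/4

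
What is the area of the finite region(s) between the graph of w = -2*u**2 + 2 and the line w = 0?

The curve meets the u-axis where -2*u**2 + 2 = 0, i.e. -2*(u - 1)*(u + 1) = 0, at u = -1, 1.
On [-1, 1] the curve lies above the axis; ∫[-1,1] (-2*u**2 + 2) du = 8/3, giving area 8/3.

8/3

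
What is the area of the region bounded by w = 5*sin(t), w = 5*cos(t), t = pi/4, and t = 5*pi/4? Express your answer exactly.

On [pi/4, 5*pi/4], (5*sin(t)) - (5*cos(t)) = 5*sin(t) - 5*cos(t) is ≥ 0 throughout, so the area is a single integral of |5*sin(t) - 5*cos(t)|.
∫[pi/4,5*pi/4] (5*sin(t) - 5*cos(t)) dt = 10*sqrt(2).

10*sqrt(2)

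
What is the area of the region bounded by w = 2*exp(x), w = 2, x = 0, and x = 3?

-8 + 2*exp(3)

On [0, 3], (2*exp(x)) - (2) = 2*exp(x) - 2 is ≥ 0 throughout, so the area is a single integral of |2*exp(x) - 2|.
∫[0,3] (2*exp(x) - 2) dx = -8 + 2*exp(3).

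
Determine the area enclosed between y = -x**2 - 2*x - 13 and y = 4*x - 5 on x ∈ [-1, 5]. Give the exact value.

162

On [-1, 5], (-x**2 - 2*x - 13) - (4*x - 5) = -x**2 - 6*x - 8 is ≤ 0 throughout, so the area is a single integral of |-x**2 - 6*x - 8|.
∫[-1,5] (-x**2 - 6*x - 8) dx = -162; the area of that piece is 162.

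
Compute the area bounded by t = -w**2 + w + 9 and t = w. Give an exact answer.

Both boundary curves give t as a function of w, so integrate with respect to w. Setting them equal: -w**2 + 9 = 0, i.e. -(w - 3)*(w + 3) = 0, so they meet at w = -3, 3.
For w in [-3, 3], t = -w**2 + w + 9 is on the right; area = ∫[-3,3] (-w**2 + 9) dw = 36.

36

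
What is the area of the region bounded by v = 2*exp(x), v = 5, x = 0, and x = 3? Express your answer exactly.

The difference (2*exp(x)) - (5) = 2*exp(x) - 5 changes sign at x = log(5/2) inside [0, 3], so split the integral there.
∫[0,log(5/2)] (2*exp(x) - 5) dx = log(32/3125) + 3; the area of that piece is -3 + log(3125/32).
∫[log(5/2),3] (2*exp(x) - 5) dx = -20 - 5*log(2) + 5*log(5) + 2*exp(3).
Total area = (-3 + log(3125/32)) + (-20 - 5*log(2) + 5*log(5) + 2*exp(3)) = -23 - 10*log(2) + 10*log(5) + 2*exp(3).

-23 - 10*log(2) + 10*log(5) + 2*exp(3)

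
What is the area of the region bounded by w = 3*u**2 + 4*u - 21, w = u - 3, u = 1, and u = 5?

101

The difference (3*u**2 + 4*u - 21) - (u - 3) = 3*u**2 + 3*u - 18 changes sign at u = 2 inside [1, 5], so split the integral there.
∫[1,2] (3*u**2 + 3*u - 18) du = -13/2; the area of that piece is 13/2.
∫[2,5] (3*u**2 + 3*u - 18) du = 189/2.
Total area = 13/2 + 189/2 = 101.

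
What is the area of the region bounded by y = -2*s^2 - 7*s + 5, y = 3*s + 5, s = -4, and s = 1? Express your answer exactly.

43

The difference (-2*s^2 - 7*s + 5) - (3*s + 5) = -2*s^2 - 10*s changes sign at s = 0 inside [-4, 1], so split the integral there.
∫[-4,0] (-2*s^2 - 10*s) ds = 112/3.
∫[0,1] (-2*s^2 - 10*s) ds = -17/3; the area of that piece is 17/3.
Total area = 112/3 + 17/3 = 43.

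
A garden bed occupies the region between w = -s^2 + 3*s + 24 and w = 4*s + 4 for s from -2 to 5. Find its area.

The difference (-s^2 + 3*s + 24) - (4*s + 4) = -s^2 - s + 20 changes sign at s = 4 inside [-2, 5], so split the integral there.
∫[-2,4] (-s^2 - s + 20) ds = 90.
∫[4,5] (-s^2 - s + 20) ds = -29/6; the area of that piece is 29/6.
Total area = 90 + 29/6 = 569/6.

569/6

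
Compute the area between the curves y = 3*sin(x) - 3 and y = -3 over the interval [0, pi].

On [0, pi], (3*sin(x) - 3) - (-3) = 3*sin(x) is ≥ 0 throughout, so the area is a single integral of |3*sin(x)|.
∫[0,pi] (3*sin(x)) dx = 6.

6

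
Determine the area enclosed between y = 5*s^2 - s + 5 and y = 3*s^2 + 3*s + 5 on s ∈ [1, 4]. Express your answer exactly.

44/3

The difference (5*s^2 - s + 5) - (3*s^2 + 3*s + 5) = 2*s^2 - 4*s changes sign at s = 2 inside [1, 4], so split the integral there.
∫[1,2] (2*s^2 - 4*s) ds = -4/3; the area of that piece is 4/3.
∫[2,4] (2*s^2 - 4*s) ds = 40/3.
Total area = 4/3 + 40/3 = 44/3.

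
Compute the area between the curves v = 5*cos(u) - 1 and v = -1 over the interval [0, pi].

The difference (5*cos(u) - 1) - (-1) = 5*cos(u) changes sign at u = pi/2 inside [0, pi], so split the integral there.
∫[0,pi/2] (5*cos(u)) du = 5.
∫[pi/2,pi] (5*cos(u)) du = -5; the area of that piece is 5.
Total area = 5 + 5 = 10.

10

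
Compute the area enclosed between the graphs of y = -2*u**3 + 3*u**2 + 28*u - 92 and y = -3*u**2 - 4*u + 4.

517

Set the curves equal: -2*u**3 + 3*u**2 + 28*u - 92 = -3*u**2 - 4*u + 4, so -2*u**3 + 6*u**2 + 32*u - 96 = 0, which factors as -2*(u - 4)*(u - 3)*(u + 4) = 0. The curves meet at u = -4, 3, 4.
On [-4, 3], y = -3*u**2 - 4*u + 4 is on top; that piece has area ∫[-4,3] (-(-2*u**3 + 6*u**2 + 32*u - 96)) du = 1029/2.
On [3, 4], y = -2*u**3 + 3*u**2 + 28*u - 92 is on top; that piece has area ∫[3,4] (-2*u**3 + 6*u**2 + 32*u - 96) du = 5/2.
Total enclosed area = 1029/2 + 5/2 = 517.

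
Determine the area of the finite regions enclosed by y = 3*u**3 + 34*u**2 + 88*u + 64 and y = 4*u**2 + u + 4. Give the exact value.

Set the curves equal: 3*u**3 + 34*u**2 + 88*u + 64 = 4*u**2 + u + 4, so 3*u**3 + 30*u**2 + 87*u + 60 = 0, which factors as 3*(u + 1)*(u + 4)*(u + 5) = 0. The curves meet at u = -5, -4, -1.
On [-5, -4], y = 3*u**3 + 34*u**2 + 88*u + 64 is on top; that piece has area ∫[-5,-4] (3*u**3 + 30*u**2 + 87*u + 60) du = 7/4.
On [-4, -1], y = 4*u**2 + u + 4 is on top; that piece has area ∫[-4,-1] (-(3*u**3 + 30*u**2 + 87*u + 60)) du = 135/4.
Total enclosed area = 7/4 + 135/4 = 71/2.

71/2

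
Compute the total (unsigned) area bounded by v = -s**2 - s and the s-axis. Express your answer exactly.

The curve meets the s-axis where -s**2 - s = 0, i.e. -s*(s + 1) = 0, at s = -1, 0.
On [-1, 0] the curve lies above the axis; ∫[-1,0] (-s**2 - s) ds = 1/6, giving area 1/6.

1/6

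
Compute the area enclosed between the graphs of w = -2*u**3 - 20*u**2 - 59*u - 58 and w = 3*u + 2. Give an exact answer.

Set the curves equal: -2*u**3 - 20*u**2 - 59*u - 58 = 3*u + 2, so -2*u**3 - 20*u**2 - 62*u - 60 = 0, which factors as -2*(u + 2)*(u + 3)*(u + 5) = 0. The curves meet at u = -5, -3, -2.
On [-5, -3], w = 3*u + 2 is on top; that piece has area ∫[-5,-3] (-(-2*u**3 - 20*u**2 - 62*u - 60)) du = 16/3.
On [-3, -2], w = -2*u**3 - 20*u**2 - 59*u - 58 is on top; that piece has area ∫[-3,-2] (-2*u**3 - 20*u**2 - 62*u - 60) du = 5/6.
Total enclosed area = 16/3 + 5/6 = 37/6.

37/6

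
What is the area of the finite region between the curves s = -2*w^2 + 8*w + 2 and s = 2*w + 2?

9

Both boundary curves give s as a function of w, so integrate with respect to w. Setting them equal: -2*w^2 + 6*w = 0, i.e. -2*w*(w - 3) = 0, so they meet at w = 0, 3.
For w in [0, 3], s = -2*w^2 + 8*w + 2 is on the right; area = ∫[0,3] (-2*w^2 + 6*w) dw = 9.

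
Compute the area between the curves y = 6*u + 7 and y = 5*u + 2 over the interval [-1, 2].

33/2

On [-1, 2], (6*u + 7) - (5*u + 2) = u + 5 is ≥ 0 throughout, so the area is a single integral of |u + 5|.
∫[-1,2] (u + 5) du = 33/2.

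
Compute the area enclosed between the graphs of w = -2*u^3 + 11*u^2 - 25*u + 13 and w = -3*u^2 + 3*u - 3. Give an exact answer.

37/6

Set the curves equal: -2*u^3 + 11*u^2 - 25*u + 13 = -3*u^2 + 3*u - 3, so -2*u^3 + 14*u^2 - 28*u + 16 = 0, which factors as -2*(u - 4)*(u - 2)*(u - 1) = 0. The curves meet at u = 1, 2, 4.
On [1, 2], w = -3*u^2 + 3*u - 3 is on top; that piece has area ∫[1,2] (-(-2*u^3 + 14*u^2 - 28*u + 16)) du = 5/6.
On [2, 4], w = -2*u^3 + 11*u^2 - 25*u + 13 is on top; that piece has area ∫[2,4] (-2*u^3 + 14*u^2 - 28*u + 16) du = 16/3.
Total enclosed area = 5/6 + 16/3 = 37/6.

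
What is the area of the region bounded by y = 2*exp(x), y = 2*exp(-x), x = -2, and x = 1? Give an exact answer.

The difference (2*exp(x)) - (2*exp(-x)) = 2*exp(x) - 2*exp(-x) changes sign at x = 0 inside [-2, 1], so split the integral there.
∫[-2,0] (2*exp(x) - 2*exp(-x)) dx = -2*exp(2) - 2*exp(-2) + 4; the area of that piece is -4 + 2*exp(-2) + 2*exp(2).
∫[0,1] (2*exp(x) - 2*exp(-x)) dx = -4 + 2*exp(-1) + 2*exp(1).
Total area = (-4 + 2*exp(-2) + 2*exp(2)) + (-4 + 2*exp(-1) + 2*exp(1)) = -8 + 2*exp(-2) + 2*exp(-1) + 2*exp(1) + 2*exp(2).

-8 + 2*exp(-2) + 2*exp(-1) + 2*exp(1) + 2*exp(2)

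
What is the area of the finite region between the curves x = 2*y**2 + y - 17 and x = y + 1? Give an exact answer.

72

Both boundary curves give x as a function of y, so integrate with respect to y. Setting them equal: 2*y**2 - 18 = 0, i.e. 2*(y - 3)*(y + 3) = 0, so they meet at y = -3, 3.
For y in [-3, 3], x = 2*y**2 + y - 17 is on the left; area = ∫[-3,3] (-(2*y**2 - 18)) dy = 72.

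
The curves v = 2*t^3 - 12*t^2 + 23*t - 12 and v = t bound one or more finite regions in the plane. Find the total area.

Set the curves equal: 2*t^3 - 12*t^2 + 23*t - 12 = t, so 2*t^3 - 12*t^2 + 22*t - 12 = 0, which factors as 2*(t - 3)*(t - 2)*(t - 1) = 0. The curves meet at t = 1, 2, 3.
On [1, 2], v = 2*t^3 - 12*t^2 + 23*t - 12 is on top; that piece has area ∫[1,2] (2*t^3 - 12*t^2 + 22*t - 12) dt = 1/2.
On [2, 3], v = t is on top; that piece has area ∫[2,3] (-(2*t^3 - 12*t^2 + 22*t - 12)) dt = 1/2.
Total enclosed area = 1/2 + 1/2 = 1.

1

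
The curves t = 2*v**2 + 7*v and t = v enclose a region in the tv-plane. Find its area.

9

Both boundary curves give t as a function of v, so integrate with respect to v. Setting them equal: 2*v**2 + 6*v = 0, i.e. 2*v*(v + 3) = 0, so they meet at v = -3, 0.
For v in [-3, 0], t = 2*v**2 + 7*v is on the left; area = ∫[-3,0] (-(2*v**2 + 6*v)) dv = 9.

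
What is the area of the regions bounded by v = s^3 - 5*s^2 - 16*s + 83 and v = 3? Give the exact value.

Set the curves equal: s^3 - 5*s^2 - 16*s + 83 = 3, so s^3 - 5*s^2 - 16*s + 80 = 0, which factors as (s - 5)*(s - 4)*(s + 4) = 0. The curves meet at s = -4, 4, 5.
On [-4, 4], v = s^3 - 5*s^2 - 16*s + 83 is on top; that piece has area ∫[-4,4] (s^3 - 5*s^2 - 16*s + 80) ds = 1280/3.
On [4, 5], v = 3 is on top; that piece has area ∫[4,5] (-(s^3 - 5*s^2 - 16*s + 80)) ds = 17/12.
Total enclosed area = 1280/3 + 17/12 = 5137/12.

5137/12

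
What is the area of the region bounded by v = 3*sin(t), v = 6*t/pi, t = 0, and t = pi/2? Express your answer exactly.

3 - 3*pi/4

On [0, pi/2], (3*sin(t)) - (6*t/pi) = -6*t/pi + 3*sin(t) is ≥ 0 throughout, so the area is a single integral of |-6*t/pi + 3*sin(t)|.
∫[0,pi/2] (-6*t/pi + 3*sin(t)) dt = 3 - 3*pi/4.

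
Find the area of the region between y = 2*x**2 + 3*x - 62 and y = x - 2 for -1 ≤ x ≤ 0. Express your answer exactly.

181/3

On [-1, 0], (2*x**2 + 3*x - 62) - (x - 2) = 2*x**2 + 2*x - 60 is ≤ 0 throughout, so the area is a single integral of |2*x**2 + 2*x - 60|.
∫[-1,0] (2*x**2 + 2*x - 60) dx = -181/3; the area of that piece is 181/3.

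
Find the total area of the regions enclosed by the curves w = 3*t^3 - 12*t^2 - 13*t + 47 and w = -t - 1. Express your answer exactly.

Set the curves equal: 3*t^3 - 12*t^2 - 13*t + 47 = -t - 1, so 3*t^3 - 12*t^2 - 12*t + 48 = 0, which factors as 3*(t - 4)*(t - 2)*(t + 2) = 0. The curves meet at t = -2, 2, 4.
On [-2, 2], w = 3*t^3 - 12*t^2 - 13*t + 47 is on top; that piece has area ∫[-2,2] (3*t^3 - 12*t^2 - 12*t + 48) dt = 128.
On [2, 4], w = -t - 1 is on top; that piece has area ∫[2,4] (-(3*t^3 - 12*t^2 - 12*t + 48)) dt = 20.
Total enclosed area = 128 + 20 = 148.

148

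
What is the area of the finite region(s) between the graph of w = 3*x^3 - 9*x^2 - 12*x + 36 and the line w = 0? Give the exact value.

393/4

The curve meets the x-axis where 3*x^3 - 9*x^2 - 12*x + 36 = 0, i.e. 3*(x - 3)*(x - 2)*(x + 2) = 0, at x = -2, 2, 3.
On [-2, 2] the curve lies above the axis; ∫[-2,2] (3*x^3 - 9*x^2 - 12*x + 36) dx = 96, giving area 96.
On [2, 3] the curve lies below the axis; ∫[2,3] (3*x^3 - 9*x^2 - 12*x + 36) dx = -9/4, giving area 9/4.
Total area = 96 + 9/4 = 393/4.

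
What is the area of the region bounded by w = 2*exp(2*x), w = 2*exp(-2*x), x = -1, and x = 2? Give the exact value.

The difference (2*exp(2*x)) - (2*exp(-2*x)) = 2*exp(2*x) - 2*exp(-2*x) changes sign at x = 0 inside [-1, 2], so split the integral there.
∫[-1,0] (2*exp(2*x) - 2*exp(-2*x)) dx = -exp(2) - exp(-2) + 2; the area of that piece is -2 + exp(-2) + exp(2).
∫[0,2] (2*exp(2*x) - 2*exp(-2*x)) dx = -2 + exp(-4) + exp(4).
Total area = (-2 + exp(-2) + exp(2)) + (-2 + exp(-4) + exp(4)) = -4 + exp(-4) + exp(-2) + exp(2) + exp(4).

-4 + exp(-4) + exp(-2) + exp(2) + exp(4)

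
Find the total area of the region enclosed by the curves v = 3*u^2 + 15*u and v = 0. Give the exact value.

Set the curves equal: 3*u^2 + 15*u = 0, so 3*u^2 + 15*u = 0, which factors as 3*u*(u + 5) = 0. The curves meet at u = -5, 0.
On [-5, 0], v = 0 is on top; that piece has area ∫[-5,0] (-(3*u^2 + 15*u)) du = 125/2.

125/2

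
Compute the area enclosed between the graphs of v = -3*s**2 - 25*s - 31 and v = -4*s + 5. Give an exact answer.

1/2

Set the curves equal: -3*s**2 - 25*s - 31 = -4*s + 5, so -3*s**2 - 21*s - 36 = 0, which factors as -3*(s + 3)*(s + 4) = 0. The curves meet at s = -4, -3.
On [-4, -3], v = -3*s**2 - 25*s - 31 is on top; that piece has area ∫[-4,-3] (-3*s**2 - 21*s - 36) ds = 1/2.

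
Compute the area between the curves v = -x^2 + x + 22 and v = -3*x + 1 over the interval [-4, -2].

10

The difference (-x^2 + x + 22) - (-3*x + 1) = -x^2 + 4*x + 21 changes sign at x = -3 inside [-4, -2], so split the integral there.
∫[-4,-3] (-x^2 + 4*x + 21) dx = -16/3; the area of that piece is 16/3.
∫[-3,-2] (-x^2 + 4*x + 21) dx = 14/3.
Total area = 16/3 + 14/3 = 10.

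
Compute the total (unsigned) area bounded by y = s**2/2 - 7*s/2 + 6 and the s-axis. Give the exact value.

1/12

The curve meets the s-axis where s**2/2 - 7*s/2 + 6 = 0, i.e. (s - 4)*(s - 3)/2 = 0, at s = 3, 4.
On [3, 4] the curve lies below the axis; ∫[3,4] (s**2/2 - 7*s/2 + 6) ds = -1/12, giving area 1/12.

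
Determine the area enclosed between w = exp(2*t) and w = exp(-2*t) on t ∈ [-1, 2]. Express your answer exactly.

-2 + exp(-4)/2 + exp(-2)/2 + exp(2)/2 + exp(4)/2

The difference (exp(2*t)) - (exp(-2*t)) = exp(2*t) - exp(-2*t) changes sign at t = 0 inside [-1, 2], so split the integral there.
∫[-1,0] (exp(2*t) - exp(-2*t)) dt = -exp(2)/2 - exp(-2)/2 + 1; the area of that piece is -1 + exp(-2)/2 + exp(2)/2.
∫[0,2] (exp(2*t) - exp(-2*t)) dt = -1 + exp(-4)/2 + exp(4)/2.
Total area = (-1 + exp(-2)/2 + exp(2)/2) + (-1 + exp(-4)/2 + exp(4)/2) = -2 + exp(-4)/2 + exp(-2)/2 + exp(2)/2 + exp(4)/2.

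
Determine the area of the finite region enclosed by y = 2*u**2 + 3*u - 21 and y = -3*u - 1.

343/3

Set the curves equal: 2*u**2 + 3*u - 21 = -3*u - 1, so 2*u**2 + 6*u - 20 = 0, which factors as 2*(u - 2)*(u + 5) = 0. The curves meet at u = -5, 2.
On [-5, 2], y = -3*u - 1 is on top; that piece has area ∫[-5,2] (-(2*u**2 + 6*u - 20)) du = 343/3.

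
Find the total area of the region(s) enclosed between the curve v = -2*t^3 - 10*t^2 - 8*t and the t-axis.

71/3

The curve meets the t-axis where -2*t^3 - 10*t^2 - 8*t = 0, i.e. -2*t*(t + 1)*(t + 4) = 0, at t = -4, -1, 0.
On [-4, -1] the curve lies below the axis; ∫[-4,-1] (-2*t^3 - 10*t^2 - 8*t) dt = -45/2, giving area 45/2.
On [-1, 0] the curve lies above the axis; ∫[-1,0] (-2*t^3 - 10*t^2 - 8*t) dt = 7/6, giving area 7/6.
Total area = 45/2 + 7/6 = 71/3.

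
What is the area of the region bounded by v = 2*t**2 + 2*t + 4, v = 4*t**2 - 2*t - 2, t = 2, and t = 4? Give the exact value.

The difference (2*t**2 + 2*t + 4) - (4*t**2 - 2*t - 2) = -2*t**2 + 4*t + 6 changes sign at t = 3 inside [2, 4], so split the integral there.
∫[2,3] (-2*t**2 + 4*t + 6) dt = 10/3.
∫[3,4] (-2*t**2 + 4*t + 6) dt = -14/3; the area of that piece is 14/3.
Total area = 10/3 + 14/3 = 8.

8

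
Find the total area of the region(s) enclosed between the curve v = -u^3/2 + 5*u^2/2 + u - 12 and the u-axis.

The curve meets the u-axis where -u^3/2 + 5*u^2/2 + u - 12 = 0, i.e. -(u - 4)*(u - 3)*(u + 2)/2 = 0, at u = -2, 3, 4.
On [-2, 3] the curve lies below the axis; ∫[-2,3] (-u^3/2 + 5*u^2/2 + u - 12) du = -875/24, giving area 875/24.
On [3, 4] the curve lies above the axis; ∫[3,4] (-u^3/2 + 5*u^2/2 + u - 12) du = 11/24, giving area 11/24.
Total area = 875/24 + 11/24 = 443/12.

443/12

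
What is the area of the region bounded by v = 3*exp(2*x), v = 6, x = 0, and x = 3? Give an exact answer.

-45/2 + 6*log(2) + 3*exp(6)/2

The difference (3*exp(2*x)) - (6) = 3*exp(2*x) - 6 changes sign at x = log(2)/2 inside [0, 3], so split the integral there.
∫[0,log(2)/2] (3*exp(2*x) - 6) dx = 3/2 - log(8); the area of that piece is -3/2 + log(8).
∫[log(2)/2,3] (3*exp(2*x) - 6) dx = -21 + 3*log(2) + 3*exp(6)/2.
Total area = (-3/2 + log(8)) + (-21 + 3*log(2) + 3*exp(6)/2) = -45/2 + 6*log(2) + 3*exp(6)/2.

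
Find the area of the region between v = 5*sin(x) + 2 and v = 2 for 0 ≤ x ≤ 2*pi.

20

The difference (5*sin(x) + 2) - (2) = 5*sin(x) changes sign at x = pi inside [0, 2*pi], so split the integral there.
∫[0,pi] (5*sin(x)) dx = 10.
∫[pi,2*pi] (5*sin(x)) dx = -10; the area of that piece is 10.
Total area = 10 + 10 = 20.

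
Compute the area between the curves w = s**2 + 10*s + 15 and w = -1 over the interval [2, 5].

192

On [2, 5], (s**2 + 10*s + 15) - (-1) = s**2 + 10*s + 16 is ≥ 0 throughout, so the area is a single integral of |s**2 + 10*s + 16|.
∫[2,5] (s**2 + 10*s + 16) ds = 192.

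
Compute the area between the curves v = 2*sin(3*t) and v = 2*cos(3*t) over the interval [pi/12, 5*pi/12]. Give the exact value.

On [pi/12, 5*pi/12], (2*sin(3*t)) - (2*cos(3*t)) = 2*sin(3*t) - 2*cos(3*t) is ≥ 0 throughout, so the area is a single integral of |2*sin(3*t) - 2*cos(3*t)|.
∫[pi/12,5*pi/12] (2*sin(3*t) - 2*cos(3*t)) dt = 4*sqrt(2)/3.

4*sqrt(2)/3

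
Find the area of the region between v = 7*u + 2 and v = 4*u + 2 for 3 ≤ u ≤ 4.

On [3, 4], (7*u + 2) - (4*u + 2) = 3*u is ≥ 0 throughout, so the area is a single integral of |3*u|.
∫[3,4] (3*u) du = 21/2.

21/2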